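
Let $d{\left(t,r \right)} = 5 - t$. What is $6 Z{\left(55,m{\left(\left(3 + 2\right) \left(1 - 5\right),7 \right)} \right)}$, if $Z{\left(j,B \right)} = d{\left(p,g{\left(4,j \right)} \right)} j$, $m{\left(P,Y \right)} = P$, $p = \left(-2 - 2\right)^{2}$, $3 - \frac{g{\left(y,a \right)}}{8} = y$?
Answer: $-3630$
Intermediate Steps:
$g{\left(y,a \right)} = 24 - 8 y$
$p = 16$ ($p = \left(-4\right)^{2} = 16$)
$Z{\left(j,B \right)} = - 11 j$ ($Z{\left(j,B \right)} = \left(5 - 16\right) j = - 11 j$)
$6 Z{\left(55,m{\left(\left(3 + 2\right) \left(1 - 5\right),7 \right)} \right)} = 6 \left(\left(-11\right) 55\right) = 6 \left(-605\right) = -3630$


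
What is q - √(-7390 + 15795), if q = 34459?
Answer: 34459 - 41*√5 ≈ 34367.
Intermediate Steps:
q - √(-7390 + 15795) = 34459 - √(-7390 + 15795) = 34459 - √8405 = 34459 - 41*√5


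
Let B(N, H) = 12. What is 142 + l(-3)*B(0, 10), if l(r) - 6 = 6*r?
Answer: -2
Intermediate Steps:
l(r) = 6 + 6*r
142 + l(-3)*B(0, 10) = 142 + (6 + 6*(-3))*12 = 142 + (6 - 18)*12 = 142 - 12*12 = 142 - 144 = -2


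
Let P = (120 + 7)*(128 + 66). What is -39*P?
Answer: -960882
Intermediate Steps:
P = 24638 (P = 127*194 = 24638)
-39*P = -39*24638 = -960882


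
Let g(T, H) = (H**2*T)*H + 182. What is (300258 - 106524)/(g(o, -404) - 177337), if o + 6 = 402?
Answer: -193734/26112125699 ≈ -7.4193e-6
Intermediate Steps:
o = 396 (o = -6 + 402 = 396)
g(T, H) = 182 + T*H**3 (g(T, H) = (T*H**2)*H + 182 = T*H**3 + 182 = 182 + T*H**3)
(300258 - 106524)/(g(o, -404) - 177337) = (300258 - 106524)/((182 + 396*(-404)**3) - 177337) = 193734/((182 + 396*(-65939264)) - 177337) = 193734/((182 - 26111948544) - 177337) = 193734/(-26111948362 - 177337) = 193734/(-26112125699) = 193734*(-1/26112125699) = -193734/26112125699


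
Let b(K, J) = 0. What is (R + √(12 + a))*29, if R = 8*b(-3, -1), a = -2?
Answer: 29*√10 ≈ 91.706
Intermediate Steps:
R = 0 (R = 8*0 = 0)
(R + √(12 + a))*29 = (0 + √(12 - 2))*29 = (0 + √10)*29 = √10*29 = 29*√10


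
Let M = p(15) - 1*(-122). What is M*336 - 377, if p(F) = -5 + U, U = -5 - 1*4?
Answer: 35911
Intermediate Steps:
U = -9 (U = -5 - 4 = -9)
p(F) = -14 (p(F) = -5 - 9 = -14)
M = 108 (M = -14 - 1*(-122) = -14 + 122 = 108)
M*336 - 377 = 108*336 - 377 = 36288 - 377 = 35911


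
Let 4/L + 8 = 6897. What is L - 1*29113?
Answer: -200559453/6889 ≈ -29113.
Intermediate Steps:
L = 4/6889 (L = 4/(-8 + 6897) = 4/6889 ≈ 0.00058064)
L - 1*29113 = 4/6889 - 1*29113 = 4/6889 - 29113 = -200559453/6889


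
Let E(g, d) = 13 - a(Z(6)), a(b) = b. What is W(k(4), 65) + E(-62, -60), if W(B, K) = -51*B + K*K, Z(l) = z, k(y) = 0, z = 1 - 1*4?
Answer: 4241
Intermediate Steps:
z = -3 (z = 1 - 4 = -3)
Z(l) = -3
E(g, d) = 16 (E(g, d) = 13 - 1*(-3) = 13 + 3 = 16)
W(B, K) = K**2 - 51*B (W(B, K) = -51*B + K**2 = K**2 - 51*B)
W(k(4), 65) + E(-62, -60) = (65**2 - 51*0) + 16 = (4225 + 0) + 16 = 4225 + 16 = 4241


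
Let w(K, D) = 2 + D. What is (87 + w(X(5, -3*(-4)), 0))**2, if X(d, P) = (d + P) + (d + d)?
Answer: 7921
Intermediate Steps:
X(d, P) = P + 3*d (X(d, P) = (P + d) + 2*d = P + 3*d)
(87 + w(X(5, -3*(-4)), 0))**2 = (87 + (2 + 0))**2 = (87 + 2)**2 = 89**2 = 7921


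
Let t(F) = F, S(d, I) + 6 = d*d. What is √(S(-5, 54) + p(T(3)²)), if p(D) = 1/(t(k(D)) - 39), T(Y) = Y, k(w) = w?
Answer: √17070/30 ≈ 4.3551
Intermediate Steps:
S(d, I) = -6 + d² (S(d, I) = -6 + d*d = -6 + d²)
p(D) = 1/(-39 + D) (p(D) = 1/(D - 39) = 1/(-39 + D))
√(S(-5, 54) + p(T(3)²)) = √((-6 + (-5)²) + 1/(-39 + 3²)) = √((-6 + 25) + 1/(-39 + 9)) = √(19 + 1/(-30)) = √(19 - 1/30) = √(569/30) = √17070/30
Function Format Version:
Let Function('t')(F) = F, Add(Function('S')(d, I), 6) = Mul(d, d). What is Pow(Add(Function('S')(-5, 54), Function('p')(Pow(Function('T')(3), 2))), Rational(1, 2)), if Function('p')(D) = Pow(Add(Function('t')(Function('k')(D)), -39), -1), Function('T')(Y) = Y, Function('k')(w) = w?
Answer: Mul(Rational(1, 30), Pow(17070, Rational(1, 2))) ≈ 4.3551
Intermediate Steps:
Function('S')(d, I) = Add(-6, Pow(d, 2)) (Function('S')(d, I) = Add(-6, Mul(d, d)) = Add(-6, Pow(d, 2)))
Function('p')(D) = Pow(Add(-39, D), -1) (Function('p')(D) = Pow(Add(D, -39), -1) = Pow(Add(-39, D), -1))
Pow(Add(Function('S')(-5, 54), Function('p')(Pow(Function('T')(3), 2))), Rational(1, 2)) = Pow(Add(Add(-6, Pow(-5, 2)), Pow(Add(-39, Pow(3, 2)), -1)), Rational(1, 2)) = Pow(Add(Add(-6, 25), Pow(Add(-39, 9), -1)), Rational(1, 2)) = Pow(Add(19, Pow(-30, -1)), Rational(1, 2)) = Pow(Add(19, Rational(-1, 30)), Rational(1, 2)) = Pow(Rational(569, 30), Rational(1, 2)) = Mul(Rational(1, 30), Pow(17070, Rational(1, 2)))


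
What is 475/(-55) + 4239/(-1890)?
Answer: -8377/770 ≈ -10.879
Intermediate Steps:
475/(-55) + 4239/(-1890) = 475*(-1/55) + 4239*(-1/1890) = -95/11 - 157/70 = -8377/770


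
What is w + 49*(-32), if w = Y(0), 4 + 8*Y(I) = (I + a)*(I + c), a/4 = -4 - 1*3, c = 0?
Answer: -3137/2 ≈ -1568.5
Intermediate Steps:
a = -28 (a = 4*(-4 - 1*3) = 4*(-4 - 3) = 4*(-7) = -28)
Y(I) = -½ + I*(-28 + I)/8 (Y(I) = -½ + ((I - 28)*(I + 0))/8 = -½ + ((-28 + I)*I)/8 = -½ + (I*(-28 + I))/8 = -½ + I*(-28 + I)/8)
w = -½ (w = -½ - 7/2*0 + (⅛)*0² = -½ + 0 + (⅛)*0 = -½ + 0 + 0 = -½ ≈ -0.50000)
w + 49*(-32) = -½ + 49*(-32) = -½ - 1568 = -3137/2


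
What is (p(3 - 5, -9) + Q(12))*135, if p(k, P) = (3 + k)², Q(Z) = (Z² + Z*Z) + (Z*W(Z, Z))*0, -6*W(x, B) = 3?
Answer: 39015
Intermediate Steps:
W(x, B) = -½ (W(x, B) = -⅙*3 = -½)
Q(Z) = 2*Z² (Q(Z) = (Z² + Z*Z) + (Z*(-½))*0 = (Z² + Z²) - Z/2*0 = 2*Z² + 0 = 2*Z²)
(p(3 - 5, -9) + Q(12))*135 = ((3 + (3 - 5))² + 2*12²)*135 = ((3 - 2)² + 2*144)*135 = (1² + 288)*135 = (1 + 288)*135 = 289*135 = 39015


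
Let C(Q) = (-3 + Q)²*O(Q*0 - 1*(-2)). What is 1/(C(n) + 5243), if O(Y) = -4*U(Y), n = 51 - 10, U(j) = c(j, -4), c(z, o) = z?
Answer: -1/6309 ≈ -0.00015850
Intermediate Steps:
U(j) = j
n = 41
O(Y) = -4*Y
C(Q) = -8*(-3 + Q)² (C(Q) = (-3 + Q)²*(-4*(Q*0 - 1*(-2))) = (-3 + Q)²*(-4*(0 + 2)) = (-3 + Q)²*(-4*2) = (-3 + Q)²*(-8) = -8*(-3 + Q)²)
1/(C(n) + 5243) = 1/(-8*(-3 + 41)² + 5243) = 1/(-8*38² + 5243) = 1/(-8*1444 + 5243) = 1/(-11552 + 5243) = 1/(-6309) = -1/6309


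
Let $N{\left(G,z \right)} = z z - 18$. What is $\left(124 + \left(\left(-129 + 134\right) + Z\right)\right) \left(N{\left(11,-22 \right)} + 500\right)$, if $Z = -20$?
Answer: $105294$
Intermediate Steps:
$N{\left(G,z \right)} = -18 + z^{2}$ ($N{\left(G,z \right)} = z^{2} - 18 = -18 + z^{2}$)
$\left(124 + \left(\left(-129 + 134\right) + Z\right)\right) \left(N{\left(11,-22 \right)} + 500\right) = \left(124 + \left(\left(-129 + 134\right) - 20\right)\right) \left(\left(-18 + \left(-22\right)^{2}\right) + 500\right) = \left(124 + \left(5 - 20\right)\right) \left(\left(-18 + 484\right) + 500\right) = \left(124 - 15\right) \left(466 + 500\right) = 109 \cdot 966 = 105294$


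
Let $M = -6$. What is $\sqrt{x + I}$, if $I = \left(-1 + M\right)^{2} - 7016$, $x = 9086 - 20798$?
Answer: $i \sqrt{18679} \approx 136.67 i$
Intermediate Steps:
$x = -11712$ ($x = 9086 - 20798 = -11712$)
$I = -6967$ ($I = \left(-1 - 6\right)^{2} - 7016 = \left(-7\right)^{2} - 7016 = 49 - 7016 = -6967$)
$\sqrt{x + I} = \sqrt{-11712 - 6967} = \sqrt{-18679} = i \sqrt{18679}$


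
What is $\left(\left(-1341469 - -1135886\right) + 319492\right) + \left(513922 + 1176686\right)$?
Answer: $1804517$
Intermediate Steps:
$\left(\left(-1341469 - -1135886\right) + 319492\right) + \left(513922 + 1176686\right) = \left(\left(-1341469 + 1135886\right) + 319492\right) + 1690608 = \left(-205583 + 319492\right) + 1690608 = 113909 + 1690608 = 1804517$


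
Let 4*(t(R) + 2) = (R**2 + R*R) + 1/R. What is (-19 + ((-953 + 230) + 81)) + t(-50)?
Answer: 117399/200 ≈ 587.00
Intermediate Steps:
t(R) = -2 + R**2/2 + 1/(4*R) (t(R) = -2 + ((R**2 + R*R) + 1/R)/4 = -2 + ((R**2 + R**2) + 1/R)/4 = -2 + (2*R**2 + 1/R)/4 = -2 + (1/R + 2*R**2)/4 = -2 + (R**2/2 + 1/(4*R)) = -2 + R**2/2 + 1/(4*R))
(-19 + ((-953 + 230) + 81)) + t(-50) = (-19 + ((-953 + 230) + 81)) + (-2 + (1/2)*(-50)**2 + (1/4)/(-50)) = (-19 + (-723 + 81)) + (-2 + (1/2)*2500 + (1/4)*(-1/50)) = (-19 - 642) + (-2 + 1250 - 1/200) = -661 + 249599/200 = 117399/200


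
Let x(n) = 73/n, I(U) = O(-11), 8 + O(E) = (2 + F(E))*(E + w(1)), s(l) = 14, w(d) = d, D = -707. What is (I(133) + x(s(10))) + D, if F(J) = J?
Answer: -8677/14 ≈ -619.79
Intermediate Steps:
O(E) = -8 + (1 + E)*(2 + E) (O(E) = -8 + (2 + E)*(E + 1) = -8 + (2 + E)*(1 + E) = -8 + (1 + E)*(2 + E))
I(U) = 82 (I(U) = -6 + (-11)² + 3*(-11) = -6 + 121 - 33 = 82)
(I(133) + x(s(10))) + D = (82 + 73/14) - 707 = 1221/14 - 707 = -8677/14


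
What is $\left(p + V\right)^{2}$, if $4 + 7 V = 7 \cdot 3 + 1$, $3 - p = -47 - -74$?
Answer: $\frac{22500}{49} \approx 459.18$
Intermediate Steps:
$p = -24$ ($p = 3 - \left(-47 - -74\right) = 3 - \left(-47 + 74\right) = 3 - 27 = -24$)
$V = \frac{18}{7}$ ($V = - \frac{4}{7} + \frac{7 \cdot 3 + 1}{7} = - \frac{4}{7} + \frac{21 + 1}{7} = - \frac{4}{7} + \frac{1}{7} \cdot 22 = - \frac{4}{7} + \frac{22}{7} = \frac{18}{7} \approx 2.5714$)
$\left(p + V\right)^{2} = \left(-24 + \frac{18}{7}\right)^{2} = \left(- \frac{150}{7}\right)^{2} = \frac{22500}{49}$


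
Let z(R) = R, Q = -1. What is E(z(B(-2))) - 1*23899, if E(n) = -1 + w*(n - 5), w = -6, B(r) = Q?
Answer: -23864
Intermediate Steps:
B(r) = -1
E(n) = 29 - 6*n (E(n) = -1 - 6*(n - 5) = -1 - 6*(-5 + n) = -1 + (30 - 6*n) = 29 - 6*n)
E(z(B(-2))) - 1*23899 = (29 - 6*(-1)) - 1*23899 = (29 + 6) - 23899 = 35 - 23899 = -23864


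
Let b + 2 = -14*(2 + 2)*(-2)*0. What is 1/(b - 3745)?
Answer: -1/3747 ≈ -0.00026688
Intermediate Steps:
b = -2 (b = -2 - 14*(2 + 2)*(-2)*0 = -2 - 56*(-2)*0 = -2 - 14*(-8)*0 = -2 + 112*0 = -2 + 0 = -2)
1/(b - 3745) = 1/(-2 - 3745) = 1/(-3747) = -1/3747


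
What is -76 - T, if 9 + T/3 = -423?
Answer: 1220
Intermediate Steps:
T = -1296 (T = -27 + 3*(-423) = -27 - 1269 = -1296)
-76 - T = -76 - 1*(-1296) = -76 + 1296 = 1220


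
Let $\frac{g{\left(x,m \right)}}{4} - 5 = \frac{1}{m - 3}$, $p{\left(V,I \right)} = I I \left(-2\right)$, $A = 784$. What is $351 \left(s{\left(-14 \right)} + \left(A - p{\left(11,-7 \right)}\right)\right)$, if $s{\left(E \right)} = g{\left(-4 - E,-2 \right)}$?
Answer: $\frac{1581606}{5} \approx 3.1632 \cdot 10^{5}$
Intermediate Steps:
$p{\left(V,I \right)} = - 2 I^{2}$ ($p{\left(V,I \right)} = I^{2} \left(-2\right) = - 2 I^{2}$)
$g{\left(x,m \right)} = 20 + \frac{4}{-3 + m}$ ($g{\left(x,m \right)} = 20 + \frac{4}{m - 3} = 20 + \frac{4}{-3 + m}$)
$s{\left(E \right)} = \frac{96}{5}$ ($s{\left(E \right)} = \frac{4 \left(-14 + 5 \left(-2\right)\right)}{-3 - 2} = \frac{4 \left(-14 - 10\right)}{-5} = 4 \left(- \frac{1}{5}\right) \left(-24\right) = \frac{96}{5}$)
$351 \left(s{\left(-14 \right)} + \left(A - p{\left(11,-7 \right)}\right)\right) = 351 \left(\frac{96}{5} + \left(784 - - 2 \left(-7\right)^{2}\right)\right) = 351 \left(\frac{96}{5} + \left(784 - \left(-2\right) 49\right)\right) = 351 \left(\frac{96}{5} + \left(784 - -98\right)\right) = 351 \left(\frac{96}{5} + \left(784 + 98\right)\right) = 351 \left(\frac{96}{5} + 882\right) = 351 \cdot \frac{4506}{5} = \frac{1581606}{5}$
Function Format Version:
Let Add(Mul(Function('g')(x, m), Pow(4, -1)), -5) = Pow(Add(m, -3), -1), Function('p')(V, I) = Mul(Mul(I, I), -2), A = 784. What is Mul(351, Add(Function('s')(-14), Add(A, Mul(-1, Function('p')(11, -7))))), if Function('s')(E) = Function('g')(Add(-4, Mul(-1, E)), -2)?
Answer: Rational(1581606, 5) ≈ 3.1632e+5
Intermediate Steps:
Function('p')(V, I) = Mul(-2, Pow(I, 2)) (Function('p')(V, I) = Mul(Pow(I, 2), -2) = Mul(-2, Pow(I, 2)))
Function('g')(x, m) = Add(20, Mul(4, Pow(Add(-3, m), -1))) (Function('g')(x, m) = Add(20, Mul(4, Pow(Add(m, -3), -1))) = Add(20, Mul(4, Pow(Add(-3, m), -1))))
Function('s')(E) = Rational(96, 5) (Function('s')(E) = Mul(4, Pow(Add(-3, -2), -1), Add(-14, Mul(5, -2))) = Mul(4, Pow(-5, -1), Add(-14, -10)) = Mul(4, Rational(-1, 5), -24) = Rational(96, 5))
Mul(351, Add(Function('s')(-14), Add(A, Mul(-1, Function('p')(11, -7))))) = Mul(351, Add(Rational(96, 5), Add(784, Mul(-1, Mul(-2, Pow(-7, 2)))))) = Mul(351, Add(Rational(96, 5), Add(784, Mul(-1, Mul(-2, 49))))) = Mul(351, Add(Rational(96, 5), Add(784, Mul(-1, -98)))) = Mul(351, Add(Rational(96, 5), Add(784, 98))) = Mul(351, Add(Rational(96, 5), 882)) = Mul(351, Rational(4506, 5)) = Rational(1581606, 5)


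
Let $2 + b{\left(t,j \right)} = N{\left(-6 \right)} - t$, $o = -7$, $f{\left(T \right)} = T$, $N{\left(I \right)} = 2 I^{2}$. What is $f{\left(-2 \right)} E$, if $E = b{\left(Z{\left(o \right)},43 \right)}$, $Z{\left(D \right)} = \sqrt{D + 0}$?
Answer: $-140 + 2 i \sqrt{7} \approx -140.0 + 5.2915 i$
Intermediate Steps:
$Z{\left(D \right)} = \sqrt{D}$
$b{\left(t,j \right)} = 70 - t$ ($b{\left(t,j \right)} = -2 - \left(-72 + t\right) = 70 - t$)
$E = 70 - i \sqrt{7}$ ($E = 70 - \sqrt{-7} = 70 - i \sqrt{7} \approx 70.0 - 2.6458 i$)
$f{\left(-2 \right)} E = - 2 \left(70 - i \sqrt{7}\right) = -140 + 2 i \sqrt{7}$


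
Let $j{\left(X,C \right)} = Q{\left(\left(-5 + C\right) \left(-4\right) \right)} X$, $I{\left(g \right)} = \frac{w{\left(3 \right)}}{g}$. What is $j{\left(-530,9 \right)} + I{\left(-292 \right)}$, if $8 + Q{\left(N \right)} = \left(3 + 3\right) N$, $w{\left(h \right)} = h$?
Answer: $\frac{16095037}{292} \approx 55120.0$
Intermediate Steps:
$I{\left(g \right)} = \frac{3}{g}$
$Q{\left(N \right)} = -8 + 6 N$ ($Q{\left(N \right)} = -8 + \left(3 + 3\right) N = -8 + 6 N$)
$j{\left(X,C \right)} = X \left(112 - 24 C\right)$ ($j{\left(X,C \right)} = \left(-8 + 6 \left(-5 + C\right) \left(-4\right)\right) X = \left(-8 + 6 \left(20 - 4 C\right)\right) X = \left(-8 - \left(-120 + 24 C\right)\right) X = \left(112 - 24 C\right) X = X \left(112 - 24 C\right)$)
$j{\left(-530,9 \right)} + I{\left(-292 \right)} = 8 \left(-530\right) \left(14 - 27\right) + \frac{3}{-292} = 8 \left(-530\right) \left(14 - 27\right) + 3 \left(- \frac{1}{292}\right) = 8 \left(-530\right) \left(-13\right) - \frac{3}{292} = 55120 - \frac{3}{292} = \frac{16095037}{292}$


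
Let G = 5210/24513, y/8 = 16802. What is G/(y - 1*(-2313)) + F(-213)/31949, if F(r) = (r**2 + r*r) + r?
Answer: 303407194322215/107081481727173 ≈ 2.8334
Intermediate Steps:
y = 134416 (y = 8*16802 = 134416)
F(r) = r + 2*r**2 (F(r) = (r**2 + r**2) + r = 2*r**2 + r = r + 2*r**2)
G = 5210/24513 (G = 5210*(1/24513) = 5210/24513 ≈ 0.21254)
G/(y - 1*(-2313)) + F(-213)/31949 = 5210/(24513*(134416 - 1*(-2313))) - 213*(1 + 2*(-213))/31949 = 5210/(24513*(134416 + 2313)) - 213*(1 - 426)*(1/31949) = (5210/24513)/136729 - 213*(-425)*(1/31949) = (5210/24513)*(1/136729) + 90525*(1/31949) = 5210/3351637977 + 90525/31949 = 303407194322215/107081481727173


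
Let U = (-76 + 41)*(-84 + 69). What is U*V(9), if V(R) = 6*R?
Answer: 28350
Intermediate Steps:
U = 525 (U = -35*(-15) = 525)
U*V(9) = 525*(6*9) = 525*54 = 28350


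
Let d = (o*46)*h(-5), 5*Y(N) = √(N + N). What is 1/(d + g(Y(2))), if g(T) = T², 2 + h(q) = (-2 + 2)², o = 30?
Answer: -25/68996 ≈ -0.00036234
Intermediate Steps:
h(q) = -2 (h(q) = -2 + (-2 + 2)² = -2 + 0² = -2 + 0 = -2)
Y(N) = √2*√N/5 (Y(N) = √(N + N)/5 = √(2*N)/5 = (√2*√N)/5 = √2*√N/5)
d = -2760 (d = (30*46)*(-2) = 1380*(-2) = -2760)
1/(d + g(Y(2))) = 1/(-2760 + (√2*√2/5)²) = 1/(-2760 + (⅖)²) = 1/(-2760 + 4/25) = 1/(-68996/25) = -25/68996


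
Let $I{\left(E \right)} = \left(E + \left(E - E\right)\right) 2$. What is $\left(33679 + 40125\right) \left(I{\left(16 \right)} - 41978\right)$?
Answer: $-3095782584$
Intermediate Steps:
$I{\left(E \right)} = 2 E$ ($I{\left(E \right)} = \left(E + 0\right) 2 = E 2 = 2 E$)
$\left(33679 + 40125\right) \left(I{\left(16 \right)} - 41978\right) = \left(33679 + 40125\right) \left(2 \cdot 16 - 41978\right) = 73804 \left(32 - 41978\right) = 73804 \left(-41946\right) = -3095782584$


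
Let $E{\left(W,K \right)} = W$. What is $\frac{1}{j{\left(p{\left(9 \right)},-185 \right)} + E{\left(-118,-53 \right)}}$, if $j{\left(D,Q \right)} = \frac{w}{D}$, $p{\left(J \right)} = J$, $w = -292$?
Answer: $- \frac{9}{1354} \approx -0.006647$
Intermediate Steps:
$j{\left(D,Q \right)} = - \frac{292}{D}$
$\frac{1}{j{\left(p{\left(9 \right)},-185 \right)} + E{\left(-118,-53 \right)}} = \frac{1}{- \frac{292}{9} - 118} = \frac{1}{- \frac{1354}{9}} = - \frac{9}{1354}$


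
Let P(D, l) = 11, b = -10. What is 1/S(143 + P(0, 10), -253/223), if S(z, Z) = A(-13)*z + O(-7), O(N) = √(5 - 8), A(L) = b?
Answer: -1540/2371603 - I*√3/2371603 ≈ -0.00064935 - 7.3033e-7*I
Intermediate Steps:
A(L) = -10
O(N) = I*√3 (O(N) = √(-3) = I*√3)
S(z, Z) = -10*z + I*√3
1/S(143 + P(0, 10), -253/223) = 1/(-10*(143 + 11) + I*√3) = 1/(-10*154 + I*√3) = 1/(-1540 + I*√3)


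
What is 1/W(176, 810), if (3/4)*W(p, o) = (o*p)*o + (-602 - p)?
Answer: 3/461891288 ≈ 6.4950e-9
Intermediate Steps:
W(p, o) = -2408/3 - 4*p/3 + 4*p*o²/3 (W(p, o) = 4*((o*p)*o + (-602 - p))/3 = 4*(p*o² + (-602 - p))/3 = 4*(-602 - p + p*o²)/3 = -2408/3 - 4*p/3 + 4*p*o²/3)
1/W(176, 810) = 1/(-2408/3 - 4/3*176 + (4/3)*176*810²) = 1/(-2408/3 - 704/3 + (4/3)*176*656100) = 1/(-2408/3 - 704/3 + 153964800) = 1/(461891288/3) = 3/461891288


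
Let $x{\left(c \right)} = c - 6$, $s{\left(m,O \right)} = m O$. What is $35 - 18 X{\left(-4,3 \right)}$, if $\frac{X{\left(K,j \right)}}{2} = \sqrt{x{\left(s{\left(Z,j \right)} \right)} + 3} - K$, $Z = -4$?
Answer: $-109 - 36 i \sqrt{15} \approx -109.0 - 139.43 i$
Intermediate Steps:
$s{\left(m,O \right)} = O m$
$x{\left(c \right)} = -6 + c$ ($x{\left(c \right)} = c - 6 = -6 + c$)
$X{\left(K,j \right)} = - 2 K + 2 \sqrt{-3 - 4 j}$ ($X{\left(K,j \right)} = 2 \left(\sqrt{\left(-6 + j \left(-4\right)\right) + 3} - K\right) = 2 \left(\sqrt{\left(-6 - 4 j\right) + 3} - K\right) = 2 \left(\sqrt{-3 - 4 j} - K\right) = - 2 K + 2 \sqrt{-3 - 4 j}$)
$35 - 18 X{\left(-4,3 \right)} = 35 - 18 \left(\left(-2\right) \left(-4\right) + 2 \sqrt{-3 - 12}\right) = 35 - 18 \left(8 + 2 \sqrt{-3 - 12}\right) = 35 - 18 \left(8 + 2 \sqrt{-15}\right) = 35 - 18 \left(8 + 2 i \sqrt{15}\right) = 35 - \left(144 + 36 i \sqrt{15}\right) = -109 - 36 i \sqrt{15}$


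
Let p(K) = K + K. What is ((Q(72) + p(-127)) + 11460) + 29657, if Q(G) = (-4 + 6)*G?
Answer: 41007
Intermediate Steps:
p(K) = 2*K
Q(G) = 2*G
((Q(72) + p(-127)) + 11460) + 29657 = ((2*72 + 2*(-127)) + 11460) + 29657 = ((144 - 254) + 11460) + 29657 = (-110 + 11460) + 29657 = 11350 + 29657 = 41007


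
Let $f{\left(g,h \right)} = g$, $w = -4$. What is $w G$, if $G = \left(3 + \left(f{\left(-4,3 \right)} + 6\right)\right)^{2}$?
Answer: $-100$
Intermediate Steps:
$G = 25$ ($G = \left(3 + \left(-4 + 6\right)\right)^{2} = \left(3 + 2\right)^{2} = 5^{2} = 25$)
$w G = \left(-4\right) 25 = -100$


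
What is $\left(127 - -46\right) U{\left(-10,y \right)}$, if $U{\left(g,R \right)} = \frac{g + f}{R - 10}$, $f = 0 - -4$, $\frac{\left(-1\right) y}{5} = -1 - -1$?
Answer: $\frac{519}{5} \approx 103.8$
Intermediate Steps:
$y = 0$ ($y = - 5 \left(-1 - -1\right) = - 5 \left(-1 + 1\right) = \left(-5\right) 0 = 0$)
$f = 4$ ($f = 0 + 4 = 4$)
$U{\left(g,R \right)} = \frac{4 + g}{-10 + R}$ ($U{\left(g,R \right)} = \frac{g + 4}{R - 10} = \frac{4 + g}{-10 + R}$)
$\left(127 - -46\right) U{\left(-10,y \right)} = \left(127 - -46\right) \frac{4 - 10}{-10 + 0} = \left(127 + 46\right) \frac{1}{-10} \left(-6\right) = 173 \left(\left(- \frac{1}{10}\right) \left(-6\right)\right) = 173 \cdot \frac{3}{5} = \frac{519}{5}$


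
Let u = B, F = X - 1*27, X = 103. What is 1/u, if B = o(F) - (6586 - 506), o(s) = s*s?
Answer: -1/304 ≈ -0.0032895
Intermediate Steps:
F = 76 (F = 103 - 1*27 = 103 - 27 = 76)
o(s) = s**2
B = -304 (B = 76**2 - (6586 - 506) = 5776 - 1*6080 = 5776 - 6080 = -304)
u = -304
1/u = 1/(-304) = -1/304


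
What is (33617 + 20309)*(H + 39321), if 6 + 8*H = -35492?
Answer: 3762282205/2 ≈ 1.8811e+9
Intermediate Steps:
H = -17749/4 (H = -¾ + (⅛)*(-35492) = -¾ - 8873/2 = -17749/4 ≈ -4437.3)
(33617 + 20309)*(H + 39321) = (33617 + 20309)*(-17749/4 + 39321) = 53926*(139535/4) = 3762282205/2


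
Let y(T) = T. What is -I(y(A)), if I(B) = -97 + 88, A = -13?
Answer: 9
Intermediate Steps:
I(B) = -9
-I(y(A)) = -1*(-9) = 9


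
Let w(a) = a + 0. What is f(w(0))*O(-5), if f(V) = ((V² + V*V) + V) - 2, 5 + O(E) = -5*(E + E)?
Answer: -90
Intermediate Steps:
O(E) = -5 - 10*E (O(E) = -5 - 5*(E + E) = -5 - 10*E)
w(a) = a
f(V) = -2 + V + 2*V² (f(V) = ((V² + V²) + V) - 2 = (2*V² + V) - 2 = (V + 2*V²) - 2 = -2 + V + 2*V²)
f(w(0))*O(-5) = (-2 + 0 + 2*0²)*(-5 - 10*(-5)) = (-2 + 0 + 2*0)*(-5 + 50) = (-2 + 0 + 0)*45 = -2*45 = -90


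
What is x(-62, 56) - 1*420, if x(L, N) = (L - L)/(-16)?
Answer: -420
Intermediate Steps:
x(L, N) = 0 (x(L, N) = 0*(-1/16) = 0)
x(-62, 56) - 1*420 = 0 - 1*420 = 0 - 420 = -420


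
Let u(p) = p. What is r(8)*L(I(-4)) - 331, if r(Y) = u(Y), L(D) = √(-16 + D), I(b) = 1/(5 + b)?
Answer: -331 + 8*I*√15 ≈ -331.0 + 30.984*I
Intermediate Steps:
r(Y) = Y
r(8)*L(I(-4)) - 331 = 8*√(-16 + 1/(5 - 4)) - 331 = 8*√(-16 + 1/1) - 331 = 8*√(-16 + 1) - 331 = 8*√(-15) - 331 = 8*(I*√15) - 331 = 8*I*√15 - 331 = -331 + 8*I*√15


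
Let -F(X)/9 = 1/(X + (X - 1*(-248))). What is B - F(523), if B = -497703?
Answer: -644027673/1294 ≈ -4.9770e+5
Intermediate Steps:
F(X) = -9/(248 + 2*X) (F(X) = -9/(X + (X - 1*(-248))) = -9/(X + (X + 248)) = -9/(X + (248 + X)) = -9/(248 + 2*X))
B - F(523) = -497703 - (-9)/(248 + 2*523) = -497703 - (-9)/(248 + 1046) = -497703 - (-9)/1294 = -497703 - 1*(-9/1294) = -497703 + 9/1294 = -644027673/1294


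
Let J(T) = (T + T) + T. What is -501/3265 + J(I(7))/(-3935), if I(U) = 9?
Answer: -411918/2569555 ≈ -0.16031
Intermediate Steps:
J(T) = 3*T (J(T) = 2*T + T = 3*T)
-501/3265 + J(I(7))/(-3935) = -501/3265 + (3*9)/(-3935) = -501*1/3265 + 27*(-1/3935) = -501/3265 - 27/3935 = -411918/2569555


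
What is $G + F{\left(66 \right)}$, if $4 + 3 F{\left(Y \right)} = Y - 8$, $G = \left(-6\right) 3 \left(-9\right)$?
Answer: $180$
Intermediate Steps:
$G = 162$ ($G = \left(-18\right) \left(-9\right) = 162$)
$F{\left(Y \right)} = -4 + \frac{Y}{3}$ ($F{\left(Y \right)} = - \frac{4}{3} + \frac{Y - 8}{3} = - \frac{4}{3} + \frac{-8 + Y}{3} = - \frac{4}{3} + \left(- \frac{8}{3} + \frac{Y}{3}\right) = -4 + \frac{Y}{3}$)
$G + F{\left(66 \right)} = 162 + \left(-4 + \frac{1}{3} \cdot 66\right) = 162 + \left(-4 + 22\right) = 162 + 18 = 180$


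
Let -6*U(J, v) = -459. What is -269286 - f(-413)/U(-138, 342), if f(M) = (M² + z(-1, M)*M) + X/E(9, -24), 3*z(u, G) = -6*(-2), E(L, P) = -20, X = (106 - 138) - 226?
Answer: -207693089/765 ≈ -2.7149e+5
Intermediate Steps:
X = -258 (X = -32 - 226 = -258)
z(u, G) = 4 (z(u, G) = (-6*(-2))/3 = (⅓)*12 = 4)
f(M) = 129/10 + M² + 4*M (f(M) = (M² + 4*M) - 258/(-20) = (M² + 4*M) - 258*(-1/20) = (M² + 4*M) + 129/10 = 129/10 + M² + 4*M)
U(J, v) = 153/2 (U(J, v) = -⅙*(-459) = 153/2)
-269286 - f(-413)/U(-138, 342) = -269286 - (129/10 + (-413)² + 4*(-413))/153/2 = -269286 - (129/10 + 170569 - 1652)*2/153 = -269286 - 1689299*2/(10*153) = -269286 - 1*1689299/765 = -269286 - 1689299/765 = -207693089/765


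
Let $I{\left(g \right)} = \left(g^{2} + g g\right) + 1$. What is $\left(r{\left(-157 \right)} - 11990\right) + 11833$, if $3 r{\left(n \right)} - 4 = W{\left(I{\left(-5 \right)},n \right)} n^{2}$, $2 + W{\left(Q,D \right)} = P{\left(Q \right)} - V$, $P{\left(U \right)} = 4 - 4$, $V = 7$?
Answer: $- \frac{222308}{3} \approx -74103.0$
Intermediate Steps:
$P{\left(U \right)} = 0$
$I{\left(g \right)} = 1 + 2 g^{2}$ ($I{\left(g \right)} = \left(g^{2} + g^{2}\right) + 1 = 2 g^{2} + 1 = 1 + 2 g^{2}$)
$W{\left(Q,D \right)} = -9$ ($W{\left(Q,D \right)} = -2 + \left(0 - 7\right) = -2 - 7 = -9$)
$r{\left(n \right)} = \frac{4}{3} - 3 n^{2}$ ($r{\left(n \right)} = \frac{4}{3} + \frac{\left(-9\right) n^{2}}{3} = \frac{4}{3} - 3 n^{2}$)
$\left(r{\left(-157 \right)} - 11990\right) + 11833 = \left(\left(\frac{4}{3} - 3 \left(-157\right)^{2}\right) - 11990\right) + 11833 = \left(\left(\frac{4}{3} - 73947\right) - 11990\right) + 11833 = \left(- \frac{221837}{3} - 11990\right) + 11833 = - \frac{257807}{3} + 11833 = - \frac{222308}{3}$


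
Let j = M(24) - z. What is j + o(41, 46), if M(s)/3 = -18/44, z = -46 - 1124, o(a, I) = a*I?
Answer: 67205/22 ≈ 3054.8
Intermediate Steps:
o(a, I) = I*a
z = -1170
M(s) = -27/22 (M(s) = 3*(-18/44) = 3*(-18*1/44) = 3*(-9/22) = -27/22)
j = 25713/22 (j = -27/22 - 1*(-1170) = -27/22 + 1170 = 25713/22 ≈ 1168.8)
j + o(41, 46) = 25713/22 + 46*41 = 25713/22 + 1886 = 67205/22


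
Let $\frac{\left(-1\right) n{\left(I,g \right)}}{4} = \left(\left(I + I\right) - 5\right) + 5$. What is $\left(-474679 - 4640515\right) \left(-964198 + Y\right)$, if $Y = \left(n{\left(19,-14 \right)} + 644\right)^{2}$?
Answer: $3693855503996$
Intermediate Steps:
$n{\left(I,g \right)} = - 8 I$ ($n{\left(I,g \right)} = - 4 \left(\left(\left(I + I\right) - 5\right) + 5\right) = - 4 \left(\left(2 I - 5\right) + 5\right) = - 4 \left(\left(-5 + 2 I\right) + 5\right) = - 4 \cdot 2 I = - 8 I$)
$Y = 242064$ ($Y = \left(\left(-8\right) 19 + 644\right)^{2} = \left(-152 + 644\right)^{2} = 492^{2} = 242064$)
$\left(-474679 - 4640515\right) \left(-964198 + Y\right) = \left(-474679 - 4640515\right) \left(-964198 + 242064\right) = \left(-5115194\right) \left(-722134\right) = 3693855503996$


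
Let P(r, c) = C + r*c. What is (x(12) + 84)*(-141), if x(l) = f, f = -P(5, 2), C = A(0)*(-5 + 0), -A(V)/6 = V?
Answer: -10434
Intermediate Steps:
A(V) = -6*V
C = 0 (C = (-6*0)*(-5 + 0) = 0*(-5) = 0)
P(r, c) = c*r (P(r, c) = 0 + r*c = 0 + c*r = c*r)
f = -10 (f = -2*5 = -1*10 = -10)
x(l) = -10
(x(12) + 84)*(-141) = (-10 + 84)*(-141) = 74*(-141) = -10434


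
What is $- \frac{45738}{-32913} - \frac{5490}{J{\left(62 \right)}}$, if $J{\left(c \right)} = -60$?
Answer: $\frac{226465}{2438} \approx 92.89$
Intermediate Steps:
$- \frac{45738}{-32913} - \frac{5490}{J{\left(62 \right)}} = - \frac{45738}{-32913} - \frac{5490}{-60} = \left(-45738\right) \left(- \frac{1}{32913}\right) - - \frac{183}{2} = \frac{1694}{1219} + \frac{183}{2} = \frac{226465}{2438}$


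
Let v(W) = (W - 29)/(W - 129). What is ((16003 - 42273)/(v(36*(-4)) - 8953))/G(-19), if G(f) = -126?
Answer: -170755/7331988 ≈ -0.023289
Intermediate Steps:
v(W) = (-29 + W)/(-129 + W)
((16003 - 42273)/(v(36*(-4)) - 8953))/G(-19) = ((16003 - 42273)/((-29 + 36*(-4))/(-129 + 36*(-4)) - 8953))/(-126) = -26270/((-29 - 144)/(-129 - 144) - 8953)*(-1/126) = -26270/(-173/(-273) - 8953)*(-1/126) = -26270/(-1/273*(-173) - 8953)*(-1/126) = -26270/(173/273 - 8953)*(-1/126) = -26270/(-2443996/273)*(-1/126) = -26270*(-273/2443996)*(-1/126) = (3585855/1221998)*(-1/126) = -170755/7331988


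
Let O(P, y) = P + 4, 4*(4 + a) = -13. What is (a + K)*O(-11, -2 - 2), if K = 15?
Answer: -217/4 ≈ -54.250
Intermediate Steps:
a = -29/4 (a = -4 + (¼)*(-13) = -4 - 13/4 = -29/4 ≈ -7.2500)
O(P, y) = 4 + P
(a + K)*O(-11, -2 - 2) = (-29/4 + 15)*(4 - 11) = (31/4)*(-7) = -217/4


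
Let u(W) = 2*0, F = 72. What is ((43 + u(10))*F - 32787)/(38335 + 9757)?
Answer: -29691/48092 ≈ -0.61738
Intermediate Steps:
u(W) = 0
((43 + u(10))*F - 32787)/(38335 + 9757) = ((43 + 0)*72 - 32787)/(38335 + 9757) = (43*72 - 32787)/48092 = (3096 - 32787)*(1/48092) = -29691*1/48092 = -29691/48092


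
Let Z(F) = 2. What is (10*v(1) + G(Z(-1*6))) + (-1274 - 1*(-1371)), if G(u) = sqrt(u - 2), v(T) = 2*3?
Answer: 157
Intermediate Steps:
v(T) = 6
G(u) = sqrt(-2 + u)
(10*v(1) + G(Z(-1*6))) + (-1274 - 1*(-1371)) = (10*6 + sqrt(-2 + 2)) + (-1274 - 1*(-1371)) = (60 + sqrt(0)) + (-1274 + 1371) = (60 + 0) + 97 = 60 + 97 = 157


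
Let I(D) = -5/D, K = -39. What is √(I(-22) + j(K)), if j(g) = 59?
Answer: √28666/22 ≈ 7.6959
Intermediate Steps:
√(I(-22) + j(K)) = √(-5/(-22) + 59) = √(-5*(-1/22) + 59) = √(5/22 + 59) = √(1303/22) = √28666/22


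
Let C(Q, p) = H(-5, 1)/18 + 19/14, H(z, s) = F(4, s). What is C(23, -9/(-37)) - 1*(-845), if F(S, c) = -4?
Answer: 106613/126 ≈ 846.13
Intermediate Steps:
H(z, s) = -4
C(Q, p) = 143/126 (C(Q, p) = -4/18 + 19/14 = -4*1/18 + 19*(1/14) = -2/9 + 19/14 = 143/126)
C(23, -9/(-37)) - 1*(-845) = 143/126 - 1*(-845) = 143/126 + 845 = 106613/126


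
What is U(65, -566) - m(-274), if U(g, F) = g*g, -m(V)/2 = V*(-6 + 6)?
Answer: 4225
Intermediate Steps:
m(V) = 0 (m(V) = -2*V*(-6 + 6) = -2*V*0 = -2*0 = 0)
U(g, F) = g²
U(65, -566) - m(-274) = 65² - 1*0 = 4225 + 0 = 4225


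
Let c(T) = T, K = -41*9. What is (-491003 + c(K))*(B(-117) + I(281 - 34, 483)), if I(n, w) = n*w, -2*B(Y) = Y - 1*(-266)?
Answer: -58584563758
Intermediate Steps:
B(Y) = -133 - Y/2 (B(Y) = -(Y - 1*(-266))/2 = -(Y + 266)/2 = -(266 + Y)/2 = -133 - Y/2)
K = -369
(-491003 + c(K))*(B(-117) + I(281 - 34, 483)) = (-491003 - 369)*((-133 - 1/2*(-117)) + (281 - 34)*483) = -491372*((-133 + 117/2) + 247*483) = -491372*(-149/2 + 119301) = -491372*238453/2 = -58584563758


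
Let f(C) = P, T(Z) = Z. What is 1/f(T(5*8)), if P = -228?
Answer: -1/228 ≈ -0.0043860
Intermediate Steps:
f(C) = -228
1/f(T(5*8)) = 1/(-228) = -1/228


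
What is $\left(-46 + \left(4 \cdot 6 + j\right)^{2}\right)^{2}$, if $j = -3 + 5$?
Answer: $396900$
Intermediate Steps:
$j = 2$
$\left(-46 + \left(4 \cdot 6 + j\right)^{2}\right)^{2} = \left(-46 + \left(4 \cdot 6 + 2\right)^{2}\right)^{2} = \left(-46 + \left(24 + 2\right)^{2}\right)^{2} = \left(-46 + 26^{2}\right)^{2} = \left(-46 + 676\right)^{2} = 630^{2} = 396900$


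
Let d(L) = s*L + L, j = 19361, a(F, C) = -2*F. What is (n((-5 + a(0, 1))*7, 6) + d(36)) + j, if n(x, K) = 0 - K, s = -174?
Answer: 13127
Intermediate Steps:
n(x, K) = -K
d(L) = -173*L (d(L) = -174*L + L = -173*L)
(n((-5 + a(0, 1))*7, 6) + d(36)) + j = (-1*6 - 173*36) + 19361 = (-6 - 6228) + 19361 = -6234 + 19361 = 13127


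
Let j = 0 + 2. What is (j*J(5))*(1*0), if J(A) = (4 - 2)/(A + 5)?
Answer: 0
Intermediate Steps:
j = 2
J(A) = 2/(5 + A)
(j*J(5))*(1*0) = (2*(2/(5 + 5)))*(1*0) = (2*(2/10))*0 = (2*(2*(⅒)))*0 = (2*(⅕))*0 = (⅖)*0 = 0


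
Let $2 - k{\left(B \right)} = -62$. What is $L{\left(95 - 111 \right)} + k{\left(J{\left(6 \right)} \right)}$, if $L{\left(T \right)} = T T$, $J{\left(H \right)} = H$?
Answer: $320$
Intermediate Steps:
$k{\left(B \right)} = 64$ ($k{\left(B \right)} = 2 - -62 = 2 + 62 = 64$)
$L{\left(T \right)} = T^{2}$
$L{\left(95 - 111 \right)} + k{\left(J{\left(6 \right)} \right)} = \left(95 - 111\right)^{2} + 64 = \left(-16\right)^{2} + 64 = 256 + 64 = 320$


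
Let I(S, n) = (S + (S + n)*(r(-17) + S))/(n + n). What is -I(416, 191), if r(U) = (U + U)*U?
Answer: -301887/191 ≈ -1580.6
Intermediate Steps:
r(U) = 2*U**2 (r(U) = (2*U)*U = 2*U**2)
I(S, n) = (S + (578 + S)*(S + n))/(2*n) (I(S, n) = (S + (S + n)*(2*(-17)**2 + S))/(n + n) = (S + (S + n)*(2*289 + S))/((2*n)) = (S + (S + n)*(578 + S))*(1/(2*n)) = (S + (578 + S)*(S + n))*(1/(2*n)) = (S + (578 + S)*(S + n))/(2*n))
-I(416, 191) = -(416**2 + 579*416 + 191*(578 + 416))/(2*191) = -(173056 + 240864 + 191*994)/(2*191) = -(173056 + 240864 + 189854)/(2*191) = -603774/(2*191) = -1*301887/191 = -301887/191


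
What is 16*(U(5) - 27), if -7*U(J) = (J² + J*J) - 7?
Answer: -3712/7 ≈ -530.29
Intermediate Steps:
U(J) = 1 - 2*J²/7 (U(J) = -((J² + J*J) - 7)/7 = -((J² + J²) - 7)/7 = -(2*J² - 7)/7 = -(-7 + 2*J²)/7 = 1 - 2*J²/7)
16*(U(5) - 27) = 16*((1 - 2/7*5²) - 27) = 16*((1 - 2/7*25) - 27) = 16*((1 - 50/7) - 27) = 16*(-43/7 - 27) = 16*(-232/7) = -3712/7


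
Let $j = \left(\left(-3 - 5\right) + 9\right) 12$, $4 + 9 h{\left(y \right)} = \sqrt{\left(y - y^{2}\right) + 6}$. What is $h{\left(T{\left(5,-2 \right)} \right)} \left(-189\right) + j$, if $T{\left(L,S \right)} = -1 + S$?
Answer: $96 - 21 i \sqrt{6} \approx 96.0 - 51.439 i$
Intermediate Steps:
$h{\left(y \right)} = - \frac{4}{9} + \frac{\sqrt{6 + y - y^{2}}}{9}$ ($h{\left(y \right)} = - \frac{4}{9} + \frac{\sqrt{\left(y - y^{2}\right) + 6}}{9} = - \frac{4}{9} + \frac{\sqrt{6 + y - y^{2}}}{9}$)
$j = 12$ ($j = \left(-8 + 9\right) 12 = 1 \cdot 12 = 12$)
$h{\left(T{\left(5,-2 \right)} \right)} \left(-189\right) + j = \left(- \frac{4}{9} + \frac{\sqrt{6 - 3 - \left(-1 - 2\right)^{2}}}{9}\right) \left(-189\right) + 12 = \left(- \frac{4}{9} + \frac{\sqrt{6 - 3 - \left(-3\right)^{2}}}{9}\right) \left(-189\right) + 12 = \left(- \frac{4}{9} + \frac{\sqrt{6 - 3 - 9}}{9}\right) \left(-189\right) + 12 = \left(- \frac{4}{9} + \frac{\sqrt{-6}}{9}\right) \left(-189\right) + 12 = \left(- \frac{4}{9} + \frac{i \sqrt{6}}{9}\right) \left(-189\right) + 12 = \left(84 - 21 i \sqrt{6}\right) + 12 = 96 - 21 i \sqrt{6}$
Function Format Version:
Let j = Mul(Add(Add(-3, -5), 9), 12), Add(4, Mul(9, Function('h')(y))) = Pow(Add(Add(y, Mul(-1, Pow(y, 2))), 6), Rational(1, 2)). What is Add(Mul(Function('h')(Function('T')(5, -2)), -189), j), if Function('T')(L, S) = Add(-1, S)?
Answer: Add(96, Mul(-21, I, Pow(6, Rational(1, 2)))) ≈ Add(96.000, Mul(-51.439, I))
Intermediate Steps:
Function('h')(y) = Add(Rational(-4, 9), Mul(Rational(1, 9), Pow(Add(6, y, Mul(-1, Pow(y, 2))), Rational(1, 2)))) (Function('h')(y) = Add(Rational(-4, 9), Mul(Rational(1, 9), Pow(Add(Add(y, Mul(-1, Pow(y, 2))), 6), Rational(1, 2)))) = Add(Rational(-4, 9), Mul(Rational(1, 9), Pow(Add(6, y, Mul(-1, Pow(y, 2))), Rational(1, 2)))))
j = 12 (j = Mul(Add(-8, 9), 12) = Mul(1, 12) = 12)
Add(Mul(Function('h')(Function('T')(5, -2)), -189), j) = Add(Mul(Add(Rational(-4, 9), Mul(Rational(1, 9), Pow(Add(6, Add(-1, -2), Mul(-1, Pow(Add(-1, -2), 2))), Rational(1, 2)))), -189), 12) = Add(Mul(Add(Rational(-4, 9), Mul(Rational(1, 9), Pow(Add(6, -3, Mul(-1, Pow(-3, 2))), Rational(1, 2)))), -189), 12) = Add(Mul(Add(Rational(-4, 9), Mul(Rational(1, 9), Pow(Add(6, -3, Mul(-1, 9)), Rational(1, 2)))), -189), 12) = Add(Mul(Add(Rational(-4, 9), Mul(Rational(1, 9), Pow(Add(6, -3, -9), Rational(1, 2)))), -189), 12) = Add(Mul(Add(Rational(-4, 9), Mul(Rational(1, 9), Pow(-6, Rational(1, 2)))), -189), 12) = Add(Mul(Add(Rational(-4, 9), Mul(Rational(1, 9), Mul(I, Pow(6, Rational(1, 2))))), -189), 12) = Add(Mul(Add(Rational(-4, 9), Mul(Rational(1, 9), I, Pow(6, Rational(1, 2)))), -189), 12) = Add(Add(84, Mul(-21, I, Pow(6, Rational(1, 2)))), 12) = Add(96, Mul(-21, I, Pow(6, Rational(1, 2))))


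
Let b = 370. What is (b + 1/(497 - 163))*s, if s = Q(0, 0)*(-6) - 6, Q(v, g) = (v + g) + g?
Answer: -370743/167 ≈ -2220.0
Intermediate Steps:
Q(v, g) = v + 2*g (Q(v, g) = (g + v) + g = v + 2*g)
s = -6 (s = (0 + 2*0)*(-6) - 6 = (0 + 0)*(-6) - 6 = 0*(-6) - 6 = 0 - 6 = -6)
(b + 1/(497 - 163))*s = (370 + 1/(497 - 163))*(-6) = (370 + 1/334)*(-6) = (123581/334)*(-6) = -370743/167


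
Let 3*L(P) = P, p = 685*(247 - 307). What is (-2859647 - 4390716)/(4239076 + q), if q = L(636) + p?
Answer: -7250363/4198188 ≈ -1.7270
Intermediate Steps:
p = -41100 (p = 685*(-60) = -41100)
L(P) = P/3
q = -40888 (q = (1/3)*636 - 41100 = 212 - 41100 = -40888)
(-2859647 - 4390716)/(4239076 + q) = (-2859647 - 4390716)/(4239076 - 40888) = -7250363/4198188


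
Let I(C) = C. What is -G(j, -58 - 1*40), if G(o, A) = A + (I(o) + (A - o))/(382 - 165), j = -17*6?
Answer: 3052/31 ≈ 98.452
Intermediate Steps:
j = -102
G(o, A) = 218*A/217 (G(o, A) = A + (o + (A - o))/(382 - 165) = A + A/217 = 218*A/217)
-G(j, -58 - 1*40) = -218*(-58 - 1*40)/217 = -218*(-58 - 40)/217 = -218*(-98)/217 = -1*(-3052/31) = 3052/31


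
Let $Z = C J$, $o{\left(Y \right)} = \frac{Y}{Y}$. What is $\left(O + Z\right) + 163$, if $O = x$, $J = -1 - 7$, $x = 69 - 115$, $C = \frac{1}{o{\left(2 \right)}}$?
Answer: $109$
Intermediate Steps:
$o{\left(Y \right)} = 1$
$C = 1$ ($C = 1^{-1} = 1$)
$x = -46$ ($x = 69 - 115 = -46$)
$J = -8$
$O = -46$
$Z = -8$ ($Z = 1 \left(-8\right) = -8$)
$\left(O + Z\right) + 163 = \left(-46 - 8\right) + 163 = -54 + 163 = 109$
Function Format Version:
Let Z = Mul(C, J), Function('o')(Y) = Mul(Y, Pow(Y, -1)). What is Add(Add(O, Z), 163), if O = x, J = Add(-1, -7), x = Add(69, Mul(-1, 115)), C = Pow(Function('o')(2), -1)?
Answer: 109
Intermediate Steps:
Function('o')(Y) = 1
C = 1 (C = Pow(1, -1) = 1)
x = -46 (x = Add(69, -115) = -46)
J = -8
O = -46
Z = -8 (Z = Mul(1, -8) = -8)
Add(Add(O, Z), 163) = Add(Add(-46, -8), 163) = Add(-54, 163) = 109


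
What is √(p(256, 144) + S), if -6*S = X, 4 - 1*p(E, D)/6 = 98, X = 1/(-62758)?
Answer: I*√19992163784727/188274 ≈ 23.749*I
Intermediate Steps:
X = -1/62758 ≈ -1.5934e-5
p(E, D) = -564 (p(E, D) = 24 - 6*98 = 24 - 588 = -564)
S = 1/376548 (S = -⅙*(-1/62758) = 1/376548 ≈ 2.6557e-6)
√(p(256, 144) + S) = √(-564 + 1/376548) = √(-212373071/376548) = I*√19992163784727/188274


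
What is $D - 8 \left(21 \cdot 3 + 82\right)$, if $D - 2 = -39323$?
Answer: $-40481$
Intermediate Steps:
$D = -39321$ ($D = 2 - 39323 = -39321$)
$D - 8 \left(21 \cdot 3 + 82\right) = -39321 - 8 \left(21 \cdot 3 + 82\right) = -39321 - 8 \left(63 + 82\right) = -39321 - 8 \cdot 145 = -39321 - 1160 = -40481$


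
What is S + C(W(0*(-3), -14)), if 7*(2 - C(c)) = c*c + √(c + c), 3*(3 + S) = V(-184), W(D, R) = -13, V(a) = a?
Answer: -1816/21 - I*√26/7 ≈ -86.476 - 0.72843*I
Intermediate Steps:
S = -193/3 (S = -3 + (⅓)*(-184) = -3 - 184/3 = -193/3 ≈ -64.333)
C(c) = 2 - c²/7 - √2*√c/7 (C(c) = 2 - (c*c + √(c + c))/7 = 2 - (c² + √(2*c))/7 = 2 - (c² + √2*√c)/7 = 2 + (-c²/7 - √2*√c/7) = 2 - c²/7 - √2*√c/7)
S + C(W(0*(-3), -14)) = -193/3 + (2 - ⅐*(-13)² - √2*√(-13)/7) = -193/3 + (2 - ⅐*169 - √2*I*√13/7) = -193/3 + (2 - 169/7 - I*√26/7) = -193/3 + (-155/7 - I*√26/7) = -1816/21 - I*√26/7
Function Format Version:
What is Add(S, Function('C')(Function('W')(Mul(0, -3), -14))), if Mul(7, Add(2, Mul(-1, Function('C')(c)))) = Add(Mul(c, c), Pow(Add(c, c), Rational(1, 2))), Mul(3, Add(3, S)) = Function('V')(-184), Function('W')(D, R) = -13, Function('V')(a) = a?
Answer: Add(Rational(-1816, 21), Mul(Rational(-1, 7), I, Pow(26, Rational(1, 2)))) ≈ Add(-86.476, Mul(-0.72843, I))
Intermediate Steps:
S = Rational(-193, 3) (S = Add(-3, Mul(Rational(1, 3), -184)) = Add(-3, Rational(-184, 3)) = Rational(-193, 3) ≈ -64.333)
Function('C')(c) = Add(2, Mul(Rational(-1, 7), Pow(c, 2)), Mul(Rational(-1, 7), Pow(2, Rational(1, 2)), Pow(c, Rational(1, 2)))) (Function('C')(c) = Add(2, Mul(Rational(-1, 7), Add(Mul(c, c), Pow(Add(c, c), Rational(1, 2))))) = Add(2, Mul(Rational(-1, 7), Add(Pow(c, 2), Pow(Mul(2, c), Rational(1, 2))))) = Add(2, Mul(Rational(-1, 7), Add(Pow(c, 2), Mul(Pow(2, Rational(1, 2)), Pow(c, Rational(1, 2)))))) = Add(2, Add(Mul(Rational(-1, 7), Pow(c, 2)), Mul(Rational(-1, 7), Pow(2, Rational(1, 2)), Pow(c, Rational(1, 2))))) = Add(2, Mul(Rational(-1, 7), Pow(c, 2)), Mul(Rational(-1, 7), Pow(2, Rational(1, 2)), Pow(c, Rational(1, 2)))))
Add(S, Function('C')(Function('W')(Mul(0, -3), -14))) = Add(Rational(-193, 3), Add(2, Mul(Rational(-1, 7), Pow(-13, 2)), Mul(Rational(-1, 7), Pow(2, Rational(1, 2)), Pow(-13, Rational(1, 2))))) = Add(Rational(-193, 3), Add(2, Mul(Rational(-1, 7), 169), Mul(Rational(-1, 7), Pow(2, Rational(1, 2)), Mul(I, Pow(13, Rational(1, 2)))))) = Add(Rational(-193, 3), Add(2, Rational(-169, 7), Mul(Rational(-1, 7), I, Pow(26, Rational(1, 2))))) = Add(Rational(-193, 3), Add(Rational(-155, 7), Mul(Rational(-1, 7), I, Pow(26, Rational(1, 2))))) = Add(Rational(-1816, 21), Mul(Rational(-1, 7), I, Pow(26, Rational(1, 2))))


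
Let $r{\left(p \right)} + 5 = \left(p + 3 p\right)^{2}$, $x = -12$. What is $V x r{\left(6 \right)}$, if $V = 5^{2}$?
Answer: $-171300$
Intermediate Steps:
$V = 25$
$r{\left(p \right)} = -5 + 16 p^{2}$ ($r{\left(p \right)} = -5 + \left(p + 3 p\right)^{2} = -5 + \left(4 p\right)^{2} = -5 + 16 p^{2}$)
$V x r{\left(6 \right)} = 25 \left(-12\right) \left(-5 + 16 \cdot 6^{2}\right) = - 300 \left(-5 + 16 \cdot 36\right) = - 300 \left(-5 + 576\right) = \left(-300\right) 571 = -171300$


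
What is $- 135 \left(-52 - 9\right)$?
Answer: $8235$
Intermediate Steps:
$- 135 \left(-52 - 9\right) = \left(-135\right) \left(-61\right) = 8235$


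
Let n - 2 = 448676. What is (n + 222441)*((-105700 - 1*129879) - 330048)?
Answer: -379603026613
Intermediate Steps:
n = 448678 (n = 2 + 448676 = 448678)
(n + 222441)*((-105700 - 1*129879) - 330048) = (448678 + 222441)*((-105700 - 1*129879) - 330048) = 671119*((-105700 - 129879) - 330048) = 671119*(-235579 - 330048) = 671119*(-565627) = -379603026613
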